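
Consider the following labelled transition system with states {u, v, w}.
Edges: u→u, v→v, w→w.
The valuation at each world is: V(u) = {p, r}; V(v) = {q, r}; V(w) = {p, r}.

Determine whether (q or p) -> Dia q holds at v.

Yes

Recall that Dia ψ holds at a world iff ψ holds at some accessible world.
At v: q or p is true, Dia q is true, so (q or p) -> Dia q is true.
  At v: Dia q requires q at some successor in {v}.
    q holds at v, so Dia q is true at v.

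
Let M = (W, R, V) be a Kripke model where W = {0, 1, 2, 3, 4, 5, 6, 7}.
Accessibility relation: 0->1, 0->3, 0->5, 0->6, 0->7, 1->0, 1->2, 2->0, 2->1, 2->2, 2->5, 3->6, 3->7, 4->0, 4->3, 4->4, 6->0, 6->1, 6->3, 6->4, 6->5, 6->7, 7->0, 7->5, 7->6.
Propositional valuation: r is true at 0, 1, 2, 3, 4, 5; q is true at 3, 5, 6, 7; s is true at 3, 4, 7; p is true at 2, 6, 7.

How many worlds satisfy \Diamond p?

Let φ = \Diamond p. Evaluate φ at each world:
  0 (successors {1, 3, 5, 6, 7}): φ is true.
  1 (successors {0, 2}): φ is true.
  2 (successors {0, 1, 2, 5}): φ is true.
  3 (successors {6, 7}): φ is true.
  4 (successors {0, 3, 4}): φ is false.
  5 (successors ∅): φ is false.
  6 (successors {0, 1, 3, 4, 5, 7}): φ is true.
  7 (successors {0, 5, 6}): φ is true.
For instance, at 3:
  At 3: \Diamond p requires p at some successor in {6, 7}.
    p holds at 6, so \Diamond p is true at 3.
Satisfying worlds: {0, 1, 2, 3, 6, 7}

6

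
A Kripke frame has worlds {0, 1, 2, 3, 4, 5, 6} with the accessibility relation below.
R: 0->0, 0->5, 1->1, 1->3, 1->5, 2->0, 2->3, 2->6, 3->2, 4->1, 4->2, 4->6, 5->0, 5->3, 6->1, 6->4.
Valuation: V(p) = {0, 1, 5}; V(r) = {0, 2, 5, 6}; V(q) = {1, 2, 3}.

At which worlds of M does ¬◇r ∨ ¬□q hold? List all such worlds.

Let φ = ¬◇r ∨ ¬□q. Evaluate φ at each world:
  0 (successors {0, 5}): φ is true.
  1 (successors {1, 3, 5}): φ is true.
  2 (successors {0, 3, 6}): φ is true.
  3 (successors {2}): φ is false.
  4 (successors {1, 2, 6}): φ is true.
  5 (successors {0, 3}): φ is true.
  6 (successors {1, 4}): φ is true.
For instance, at 5:
  At 5: ¬◇r is false, ¬□q is true, so ¬◇r ∨ ¬□q is true.
    At 5: ◇r is true, so ¬◇r is false.
      At 5: ◇r requires r at some successor in {0, 3}.
        r holds at 0, so ◇r is true at 5.
    At 5: □q is false, so ¬□q is true.
      At 5: □q requires q at every successor {0, 3}.
        q fails at 0, so □q is false at 5.
Satisfying worlds: {0, 1, 2, 4, 5, 6}

0, 1, 2, 4, 5, 6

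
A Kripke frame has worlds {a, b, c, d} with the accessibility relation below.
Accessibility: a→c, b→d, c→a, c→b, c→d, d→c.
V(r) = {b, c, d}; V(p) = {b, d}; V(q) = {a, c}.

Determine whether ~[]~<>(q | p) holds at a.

Yes

At a: []~<>(q | p) is false, so ~[]~<>(q | p) is true.
  At a: []~<>(q | p) requires ~<>(q | p) at every successor {c}.
    ~<>(q | p) fails at c, so []~<>(q | p) is false at a.
      At c: <>(q | p) is true, so ~<>(q | p) is false.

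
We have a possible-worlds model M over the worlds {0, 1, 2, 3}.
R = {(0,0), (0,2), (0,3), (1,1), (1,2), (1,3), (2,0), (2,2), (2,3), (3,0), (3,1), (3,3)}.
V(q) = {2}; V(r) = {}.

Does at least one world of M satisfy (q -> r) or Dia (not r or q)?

Yes

Let φ = (q -> r) or Dia (not r or q). Evaluate φ at each world:
  0 (successors {0, 2, 3}): φ is true.
  1 (successors {1, 2, 3}): φ is true.
  2 (successors {0, 2, 3}): φ is true.
  3 (successors {0, 1, 3}): φ is true.
Detail at 0 (witness):
  At 0: q -> r is true, Dia (not r or q) is true, so (q -> r) or Dia (not r or q) is true.
    At 0: Dia (not r or q) requires not r or q at some successor in {0, 2, 3}.
      not r or q holds at 0, so Dia (not r or q) is true at 0.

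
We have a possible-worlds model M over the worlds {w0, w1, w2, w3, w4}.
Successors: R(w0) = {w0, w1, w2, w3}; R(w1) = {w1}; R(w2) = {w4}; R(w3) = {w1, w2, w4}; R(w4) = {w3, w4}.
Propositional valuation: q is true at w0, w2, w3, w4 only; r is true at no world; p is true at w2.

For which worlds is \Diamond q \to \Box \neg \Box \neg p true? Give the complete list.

Recall that \Box ψ holds at a world iff ψ holds at every accessible world, and \Diamond ψ holds iff ψ holds at some accessible world.
Let φ = \Diamond q \to \Box \neg \Box \neg p. Evaluate φ at each world:
  w0 (successors {w0, w1, w2, w3}): φ is false.
  w1 (successors {w1}): φ is true.
  w2 (successors {w4}): φ is false.
  w3 (successors {w1, w2, w4}): φ is false.
  w4 (successors {w3, w4}): φ is false.
For instance, at w0:
  At w0: \Diamond q is true, \Box \neg \Box \neg p is false, so \Diamond q \to \Box \neg \Box \neg p is false.
    At w0: \Diamond q requires q at some successor in {w0, w1, w2, w3}.
      q holds at w0, so \Diamond q is true at w0.
    At w0: \Box \neg \Box \neg p requires \neg \Box \neg p at every successor {w0, w1, w2, w3}.
      \neg \Box \neg p fails at w1, so \Box \neg \Box \neg p is false at w0.
Satisfying worlds: {w1}

w1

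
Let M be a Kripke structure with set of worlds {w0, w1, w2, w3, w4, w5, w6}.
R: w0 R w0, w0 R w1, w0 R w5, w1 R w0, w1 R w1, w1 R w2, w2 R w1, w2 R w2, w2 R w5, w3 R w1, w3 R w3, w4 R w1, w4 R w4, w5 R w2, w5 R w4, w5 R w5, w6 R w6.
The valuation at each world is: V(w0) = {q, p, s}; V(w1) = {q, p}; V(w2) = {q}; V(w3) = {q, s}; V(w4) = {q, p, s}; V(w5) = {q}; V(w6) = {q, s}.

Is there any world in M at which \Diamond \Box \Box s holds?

Let φ = \Diamond \Box \Box s. Evaluate φ at each world:
  w0 (successors {w0, w1, w5}): φ is false.
  w1 (successors {w0, w1, w2}): φ is false.
  w2 (successors {w1, w2, w5}): φ is false.
  w3 (successors {w1, w3}): φ is false.
  w4 (successors {w1, w4}): φ is false.
  w5 (successors {w2, w4, w5}): φ is false.
  w6 (successors {w6}): φ is true.
Detail at w6 (witness):
  At w6: \Diamond \Box \Box s requires \Box \Box s at some successor in {w6}.
    \Box \Box s holds at w6, so \Diamond \Box \Box s is true at w6.
      At w6: \Box \Box s requires \Box s at every successor {w6}.
        At w6: \Box s is true.
      So \Box \Box s is true at w6.

Yes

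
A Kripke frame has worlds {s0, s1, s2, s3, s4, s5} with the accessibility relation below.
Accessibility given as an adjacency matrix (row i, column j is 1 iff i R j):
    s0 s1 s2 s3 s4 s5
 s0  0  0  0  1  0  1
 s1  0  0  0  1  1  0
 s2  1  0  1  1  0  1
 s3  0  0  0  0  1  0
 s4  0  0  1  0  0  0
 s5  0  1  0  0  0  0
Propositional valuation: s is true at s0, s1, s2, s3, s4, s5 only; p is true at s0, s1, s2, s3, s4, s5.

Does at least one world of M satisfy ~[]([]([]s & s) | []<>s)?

No

Let φ = ~[]([]([]s & s) | []<>s). Evaluate φ at each world:
  s0 (successors {s3, s5}): φ is false.
  s1 (successors {s3, s4}): φ is false.
  s2 (successors {s0, s2, s3, s5}): φ is false.
  s3 (successors {s4}): φ is false.
  s4 (successors {s2}): φ is false.
  s5 (successors {s1}): φ is false.
For instance, at s3:
  At s3: []([]([]s & s) | []<>s) is true, so ~[]([]([]s & s) | []<>s) is false.
    At s3: []([]([]s & s) | []<>s) requires []([]s & s) | []<>s at every successor {s4}.
      At s4: []([]s & s) | []<>s is true.
    So []([]([]s & s) | []<>s) is true at s3.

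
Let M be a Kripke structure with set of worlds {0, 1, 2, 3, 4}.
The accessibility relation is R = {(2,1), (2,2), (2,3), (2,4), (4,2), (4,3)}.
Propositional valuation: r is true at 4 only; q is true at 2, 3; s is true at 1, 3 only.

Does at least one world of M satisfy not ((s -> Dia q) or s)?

No

Let φ = not ((s -> Dia q) or s). Evaluate φ at each world:
  0 (successors ∅): φ is false.
  1 (successors ∅): φ is false.
  2 (successors {1, 2, 3, 4}): φ is false.
  3 (successors ∅): φ is false.
  4 (successors {2, 3}): φ is false.
For instance, at 2:
  At 2: (s -> Dia q) or s is true, so not ((s -> Dia q) or s) is false.
    At 2: s -> Dia q is true, s is false, so (s -> Dia q) or s is true.
      At 2: s is false, Dia q is true, so s -> Dia q is true.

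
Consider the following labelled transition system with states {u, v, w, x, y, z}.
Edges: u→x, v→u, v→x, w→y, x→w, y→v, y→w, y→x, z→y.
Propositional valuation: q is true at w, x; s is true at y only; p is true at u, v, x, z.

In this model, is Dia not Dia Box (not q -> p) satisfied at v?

At v: Dia not Dia Box (not q -> p) requires not Dia Box (not q -> p) at some successor in {u, x}.
  not Dia Box (not q -> p) holds at x, so Dia not Dia Box (not q -> p) is true at v.
    At x: Dia Box (not q -> p) is false, so not Dia Box (not q -> p) is true.
      At x: Dia Box (not q -> p) requires Box (not q -> p) at some successor in {w}.
        At w: Box (not q -> p) is false.
      So Dia Box (not q -> p) is false at x.

Yes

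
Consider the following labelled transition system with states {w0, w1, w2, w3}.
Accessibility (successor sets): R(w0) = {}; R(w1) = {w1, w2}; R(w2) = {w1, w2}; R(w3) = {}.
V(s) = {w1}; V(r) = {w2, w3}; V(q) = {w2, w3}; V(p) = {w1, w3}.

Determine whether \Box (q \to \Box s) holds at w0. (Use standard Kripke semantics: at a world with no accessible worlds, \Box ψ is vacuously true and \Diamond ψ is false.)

Yes

At w0: no accessible worlds, so \Box (q \to \Box s) holds vacuously.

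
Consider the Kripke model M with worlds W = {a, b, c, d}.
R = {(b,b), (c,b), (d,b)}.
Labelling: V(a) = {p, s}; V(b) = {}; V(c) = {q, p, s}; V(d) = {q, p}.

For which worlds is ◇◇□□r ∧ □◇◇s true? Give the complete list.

none

Recall that □ψ holds at a world iff ψ holds at every accessible world, and ◇ψ holds iff ψ holds at some accessible world.
Let φ = ◇◇□□r ∧ □◇◇s. Evaluate φ at each world:
  a (successors ∅): φ is false.
  b (successors {b}): φ is false.
  c (successors {b}): φ is false.
  d (successors {b}): φ is false.
For instance, at c:
  At c: ◇◇□□r is false, □◇◇s is false, so ◇◇□□r ∧ □◇◇s is false.
    At c: ◇◇□□r requires ◇□□r at some successor in {b}.
      At b: ◇□□r is false.
    So ◇◇□□r is false at c.
    At c: □◇◇s requires ◇◇s at every successor {b}.
      ◇◇s fails at b, so □◇◇s is false at c.
Satisfying worlds: none.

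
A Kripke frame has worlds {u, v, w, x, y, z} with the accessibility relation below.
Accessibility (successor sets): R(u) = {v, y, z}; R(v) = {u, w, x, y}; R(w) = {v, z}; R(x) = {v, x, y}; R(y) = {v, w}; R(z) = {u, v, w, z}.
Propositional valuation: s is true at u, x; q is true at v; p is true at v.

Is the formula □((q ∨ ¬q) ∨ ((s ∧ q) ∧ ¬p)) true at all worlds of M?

Yes

Let φ = □((q ∨ ¬q) ∨ ((s ∧ q) ∧ ¬p)). Evaluate φ at each world:
  u (successors {v, y, z}): φ is true.
  v (successors {u, w, x, y}): φ is true.
  w (successors {v, z}): φ is true.
  x (successors {v, x, y}): φ is true.
  y (successors {v, w}): φ is true.
  z (successors {u, v, w, z}): φ is true.
For instance, at y:
  At y: □((q ∨ ¬q) ∨ ((s ∧ q) ∧ ¬p)) requires (q ∨ ¬q) ∨ ((s ∧ q) ∧ ¬p) at every successor {v, w}.
    At v: (q ∨ ¬q) ∨ ((s ∧ q) ∧ ¬p) is true.
    At w: (q ∨ ¬q) ∨ ((s ∧ q) ∧ ¬p) is true.
  So □((q ∨ ¬q) ∨ ((s ∧ q) ∧ ¬p)) is true at y.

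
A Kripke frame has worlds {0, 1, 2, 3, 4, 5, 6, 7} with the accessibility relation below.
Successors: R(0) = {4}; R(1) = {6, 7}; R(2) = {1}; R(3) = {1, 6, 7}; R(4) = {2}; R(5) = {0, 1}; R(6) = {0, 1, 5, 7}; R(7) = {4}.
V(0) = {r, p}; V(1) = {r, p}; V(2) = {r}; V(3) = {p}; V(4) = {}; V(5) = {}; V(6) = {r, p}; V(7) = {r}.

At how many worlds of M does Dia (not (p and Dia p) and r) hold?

5

Recall that Dia ψ holds at a world iff ψ holds at some accessible world.
Let φ = Dia (not (p and Dia p) and r). Evaluate φ at each world:
  0 (successors {4}): φ is false.
  1 (successors {6, 7}): φ is true.
  2 (successors {1}): φ is false.
  3 (successors {1, 6, 7}): φ is true.
  4 (successors {2}): φ is true.
  5 (successors {0, 1}): φ is true.
  6 (successors {0, 1, 5, 7}): φ is true.
  7 (successors {4}): φ is false.
For instance, at 6:
  At 6: Dia (not (p and Dia p) and r) requires not (p and Dia p) and r at some successor in {0, 1, 5, 7}.
    not (p and Dia p) and r holds at 0, so Dia (not (p and Dia p) and r) is true at 6.
      At 0: not (p and Dia p) is true, r is true, so not (p and Dia p) and r is true.
Satisfying worlds: {1, 3, 4, 5, 6}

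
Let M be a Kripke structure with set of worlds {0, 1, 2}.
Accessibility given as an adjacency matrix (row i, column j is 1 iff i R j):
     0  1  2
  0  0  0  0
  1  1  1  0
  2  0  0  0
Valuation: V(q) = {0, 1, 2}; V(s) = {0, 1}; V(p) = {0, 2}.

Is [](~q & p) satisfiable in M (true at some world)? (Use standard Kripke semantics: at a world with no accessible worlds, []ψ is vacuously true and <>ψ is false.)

Recall that []ψ holds at a world iff ψ holds at every accessible world, and <>ψ holds iff ψ holds at some accessible world.
Let φ = [](~q & p). Evaluate φ at each world:
  0 (successors ∅): φ is true.
  1 (successors {0, 1}): φ is false.
  2 (successors ∅): φ is true.
Detail at 0 (witness):
  At 0: no accessible worlds, so [](~q & p) holds vacuously.

Yes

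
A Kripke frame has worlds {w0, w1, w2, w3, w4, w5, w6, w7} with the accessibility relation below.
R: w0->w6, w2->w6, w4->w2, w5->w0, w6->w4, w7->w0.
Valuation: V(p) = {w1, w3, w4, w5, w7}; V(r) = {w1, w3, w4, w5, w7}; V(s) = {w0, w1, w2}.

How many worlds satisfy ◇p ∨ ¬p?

Let φ = ◇p ∨ ¬p. Evaluate φ at each world:
  w0 (successors {w6}): φ is true.
  w1 (successors ∅): φ is false.
  w2 (successors {w6}): φ is true.
  w3 (successors ∅): φ is false.
  w4 (successors {w2}): φ is false.
  w5 (successors {w0}): φ is false.
  w6 (successors {w4}): φ is true.
  w7 (successors {w0}): φ is false.
For instance, at w6:
  At w6: ◇p is true, ¬p is true, so ◇p ∨ ¬p is true.
    At w6: ◇p requires p at some successor in {w4}.
      p holds at w4, so ◇p is true at w6.
Satisfying worlds: {w0, w2, w6}

3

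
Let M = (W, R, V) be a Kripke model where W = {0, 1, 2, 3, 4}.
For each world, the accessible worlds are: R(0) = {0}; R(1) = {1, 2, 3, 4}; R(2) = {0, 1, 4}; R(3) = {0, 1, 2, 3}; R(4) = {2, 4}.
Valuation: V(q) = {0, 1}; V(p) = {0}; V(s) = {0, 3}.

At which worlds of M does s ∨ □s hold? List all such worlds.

Recall that □ψ holds at a world iff ψ holds at every accessible world, and ◇ψ holds iff ψ holds at some accessible world.
Let φ = s ∨ □s. Evaluate φ at each world:
  0 (successors {0}): φ is true.
  1 (successors {1, 2, 3, 4}): φ is false.
  2 (successors {0, 1, 4}): φ is false.
  3 (successors {0, 1, 2, 3}): φ is true.
  4 (successors {2, 4}): φ is false.
For instance, at 0:
  At 0: s is true, □s is true, so s ∨ □s is true.
    At 0: □s requires s at every successor {0}.
      At 0: s is true.
    So □s is true at 0.
Satisfying worlds: {0, 3}

0, 3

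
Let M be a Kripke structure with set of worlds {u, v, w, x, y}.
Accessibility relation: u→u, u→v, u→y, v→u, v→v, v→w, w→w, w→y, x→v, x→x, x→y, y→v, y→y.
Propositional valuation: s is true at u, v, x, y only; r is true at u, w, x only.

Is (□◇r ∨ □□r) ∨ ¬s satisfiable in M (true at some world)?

Yes

Recall that □ψ holds at a world iff ψ holds at every accessible world, and ◇ψ holds iff ψ holds at some accessible world.
Let φ = (□◇r ∨ □□r) ∨ ¬s. Evaluate φ at each world:
  u (successors {u, v, y}): φ is false.
  v (successors {u, v, w}): φ is true.
  w (successors {w, y}): φ is true.
  x (successors {v, x, y}): φ is false.
  y (successors {v, y}): φ is false.
Detail at v (witness):
  At v: □◇r ∨ □□r is true, ¬s is false, so (□◇r ∨ □□r) ∨ ¬s is true.
    At v: □◇r is true, □□r is false, so □◇r ∨ □□r is true.
      At v: □◇r requires ◇r at every successor {u, v, w}.
        At u: ◇r is true.
        At v: ◇r is true.
        At w: ◇r is true.
      So □◇r is true at v.
      At v: □□r requires □r at every successor {u, v, w}.
        □r fails at u, so □□r is false at v.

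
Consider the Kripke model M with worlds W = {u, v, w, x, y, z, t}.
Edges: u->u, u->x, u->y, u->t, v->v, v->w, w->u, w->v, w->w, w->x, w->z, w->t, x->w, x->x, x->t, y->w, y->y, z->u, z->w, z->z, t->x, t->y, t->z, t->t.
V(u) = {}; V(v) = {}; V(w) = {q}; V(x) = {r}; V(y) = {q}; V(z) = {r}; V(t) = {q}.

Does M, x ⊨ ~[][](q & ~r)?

At x: [][](q & ~r) is false, so ~[][](q & ~r) is true.
  At x: [][](q & ~r) requires [](q & ~r) at every successor {w, x, t}.
    [](q & ~r) fails at w, so [][](q & ~r) is false at x.
      At w: [](q & ~r) requires q & ~r at every successor {u, v, w, x, z, t}.
        q & ~r fails at u, so [](q & ~r) is false at w.

Yes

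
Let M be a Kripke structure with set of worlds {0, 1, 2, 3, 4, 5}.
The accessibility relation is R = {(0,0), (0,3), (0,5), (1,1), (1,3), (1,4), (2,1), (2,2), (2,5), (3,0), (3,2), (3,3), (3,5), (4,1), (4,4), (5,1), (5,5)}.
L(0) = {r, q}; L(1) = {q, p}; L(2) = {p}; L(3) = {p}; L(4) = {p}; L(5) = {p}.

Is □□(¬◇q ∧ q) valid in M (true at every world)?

No

Recall that □ψ holds at a world iff ψ holds at every accessible world, and ◇ψ holds iff ψ holds at some accessible world.
Let φ = □□(¬◇q ∧ q). Evaluate φ at each world:
  0 (successors {0, 3, 5}): φ is false.
  1 (successors {1, 3, 4}): φ is false.
  2 (successors {1, 2, 5}): φ is false.
  3 (successors {0, 2, 3, 5}): φ is false.
  4 (successors {1, 4}): φ is false.
  5 (successors {1, 5}): φ is false.
Detail at 0 (counterexample):
  At 0: □□(¬◇q ∧ q) requires □(¬◇q ∧ q) at every successor {0, 3, 5}.
    □(¬◇q ∧ q) fails at 0, so □□(¬◇q ∧ q) is false at 0.
      At 0: □(¬◇q ∧ q) requires ¬◇q ∧ q at every successor {0, 3, 5}.
        ¬◇q ∧ q fails at 0, so □(¬◇q ∧ q) is false at 0.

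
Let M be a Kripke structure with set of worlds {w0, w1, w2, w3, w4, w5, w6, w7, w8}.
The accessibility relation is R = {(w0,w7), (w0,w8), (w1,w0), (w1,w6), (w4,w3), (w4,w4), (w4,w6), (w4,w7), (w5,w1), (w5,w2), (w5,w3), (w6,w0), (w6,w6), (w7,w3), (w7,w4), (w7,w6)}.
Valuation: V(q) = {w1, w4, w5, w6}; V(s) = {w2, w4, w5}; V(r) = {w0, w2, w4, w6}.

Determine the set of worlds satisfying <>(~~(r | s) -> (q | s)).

Recall that <>ψ holds at a world iff ψ holds at some accessible world.
Let φ = <>(~~(r | s) -> (q | s)). Evaluate φ at each world:
  w0 (successors {w7, w8}): φ is true.
  w1 (successors {w0, w6}): φ is true.
  w2 (successors ∅): φ is false.
  w3 (successors ∅): φ is false.
  w4 (successors {w3, w4, w6, w7}): φ is true.
  w5 (successors {w1, w2, w3}): φ is true.
  w6 (successors {w0, w6}): φ is true.
  w7 (successors {w3, w4, w6}): φ is true.
  w8 (successors ∅): φ is false.
For instance, at w4:
  At w4: <>(~~(r | s) -> (q | s)) requires ~~(r | s) -> (q | s) at some successor in {w3, w4, w6, w7}.
    ~~(r | s) -> (q | s) holds at w3, so <>(~~(r | s) -> (q | s)) is true at w4.
Satisfying worlds: {w0, w1, w4, w5, w6, w7}

w0, w1, w4, w5, w6, w7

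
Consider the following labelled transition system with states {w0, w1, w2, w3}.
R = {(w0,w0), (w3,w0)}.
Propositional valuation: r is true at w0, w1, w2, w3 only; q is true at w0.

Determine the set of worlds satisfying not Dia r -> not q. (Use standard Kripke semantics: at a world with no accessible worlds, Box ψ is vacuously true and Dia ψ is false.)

w0, w1, w2, w3

Recall that Dia ψ holds at a world iff ψ holds at some accessible world.
Let φ = not Dia r -> not q. Evaluate φ at each world:
  w0 (successors {w0}): φ is true.
  w1 (successors ∅): φ is true.
  w2 (successors ∅): φ is true.
  w3 (successors {w0}): φ is true.
For instance, at w0:
  At w0: not Dia r is false, not q is false, so not Dia r -> not q is true.
    At w0: Dia r is true, so not Dia r is false.
      At w0: Dia r requires r at some successor in {w0}.
        r holds at w0, so Dia r is true at w0.
Satisfying worlds: {w0, w1, w2, w3}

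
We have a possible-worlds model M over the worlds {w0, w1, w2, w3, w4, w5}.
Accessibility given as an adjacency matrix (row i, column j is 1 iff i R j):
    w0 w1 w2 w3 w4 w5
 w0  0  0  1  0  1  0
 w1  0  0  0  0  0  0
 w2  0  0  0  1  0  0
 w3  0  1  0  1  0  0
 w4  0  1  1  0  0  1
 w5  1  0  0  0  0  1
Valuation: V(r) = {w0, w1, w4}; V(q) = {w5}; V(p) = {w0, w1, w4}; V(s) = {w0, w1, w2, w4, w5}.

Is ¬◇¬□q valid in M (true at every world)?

Let φ = ¬◇¬□q. Evaluate φ at each world:
  w0 (successors {w2, w4}): φ is false.
  w1 (successors ∅): φ is true.
  w2 (successors {w3}): φ is false.
  w3 (successors {w1, w3}): φ is false.
  w4 (successors {w1, w2, w5}): φ is false.
  w5 (successors {w0, w5}): φ is false.
Detail at w0 (counterexample):
  At w0: ◇¬□q is true, so ¬◇¬□q is false.
    At w0: ◇¬□q requires ¬□q at some successor in {w2, w4}.
      ¬□q holds at w2, so ◇¬□q is true at w0.

No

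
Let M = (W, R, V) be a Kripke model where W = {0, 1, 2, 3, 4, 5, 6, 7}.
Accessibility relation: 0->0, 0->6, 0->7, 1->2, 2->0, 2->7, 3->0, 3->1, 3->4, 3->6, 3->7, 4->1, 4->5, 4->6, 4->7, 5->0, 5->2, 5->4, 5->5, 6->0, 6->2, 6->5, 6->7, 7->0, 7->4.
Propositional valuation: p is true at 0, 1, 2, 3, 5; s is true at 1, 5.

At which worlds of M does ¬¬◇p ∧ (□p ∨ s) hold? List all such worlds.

Recall that □ψ holds at a world iff ψ holds at every accessible world, and ◇ψ holds iff ψ holds at some accessible world.
Let φ = ¬¬◇p ∧ (□p ∨ s). Evaluate φ at each world:
  0 (successors {0, 6, 7}): φ is false.
  1 (successors {2}): φ is true.
  2 (successors {0, 7}): φ is false.
  3 (successors {0, 1, 4, 6, 7}): φ is false.
  4 (successors {1, 5, 6, 7}): φ is false.
  5 (successors {0, 2, 4, 5}): φ is true.
  6 (successors {0, 2, 5, 7}): φ is false.
  7 (successors {0, 4}): φ is false.
For instance, at 3:
  At 3: ¬¬◇p is true, □p ∨ s is false, so ¬¬◇p ∧ (□p ∨ s) is false.
    At 3: ¬◇p is false, so ¬¬◇p is true.
      At 3: ◇p is true, so ¬◇p is false.
    At 3: □p is false, s is false, so □p ∨ s is false.
      At 3: □p requires p at every successor {0, 1, 4, 6, 7}.
        p fails at 4, so □p is false at 3.
Satisfying worlds: {1, 5}

1, 5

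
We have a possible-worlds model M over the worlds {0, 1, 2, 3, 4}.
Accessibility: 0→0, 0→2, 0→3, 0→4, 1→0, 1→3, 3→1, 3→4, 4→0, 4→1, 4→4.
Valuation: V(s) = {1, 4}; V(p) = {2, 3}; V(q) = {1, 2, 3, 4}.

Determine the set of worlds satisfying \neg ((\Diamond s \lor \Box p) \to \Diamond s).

2

Recall that \Box ψ holds at a world iff ψ holds at every accessible world, and \Diamond ψ holds iff ψ holds at some accessible world.
Let φ = \neg ((\Diamond s \lor \Box p) \to \Diamond s). Evaluate φ at each world:
  0 (successors {0, 2, 3, 4}): φ is false.
  1 (successors {0, 3}): φ is false.
  2 (successors ∅): φ is true.
  3 (successors {1, 4}): φ is false.
  4 (successors {0, 1, 4}): φ is false.
For instance, at 1:
  At 1: (\Diamond s \lor \Box p) \to \Diamond s is true, so \neg ((\Diamond s \lor \Box p) \to \Diamond s) is false.
    At 1: \Diamond s \lor \Box p is false, \Diamond s is false, so (\Diamond s \lor \Box p) \to \Diamond s is true.
      At 1: \Diamond s is false, \Box p is false, so \Diamond s \lor \Box p is false.
      At 1: \Diamond s requires s at some successor in {0, 3}.
        At 0: s is false.
        At 3: s is false.
      So \Diamond s is false at 1.
Satisfying worlds: {2}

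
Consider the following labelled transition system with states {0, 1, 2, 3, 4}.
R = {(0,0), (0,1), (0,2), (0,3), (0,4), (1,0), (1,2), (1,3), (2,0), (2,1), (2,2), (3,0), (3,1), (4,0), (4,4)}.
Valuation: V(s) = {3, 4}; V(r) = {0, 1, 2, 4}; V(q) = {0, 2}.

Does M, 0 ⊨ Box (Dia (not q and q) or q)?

No

At 0: Box (Dia (not q and q) or q) requires Dia (not q and q) or q at every successor {0, 1, 2, 3, 4}.
  Dia (not q and q) or q fails at 1, so Box (Dia (not q and q) or q) is false at 0.
    At 1: Dia (not q and q) is false, q is false, so Dia (not q and q) or q is false.
      At 1: Dia (not q and q) requires not q and q at some successor in {0, 2, 3}.
        At 0: not q and q is false.
        At 2: not q and q is false.
        At 3: not q and q is false.
      So Dia (not q and q) is false at 1.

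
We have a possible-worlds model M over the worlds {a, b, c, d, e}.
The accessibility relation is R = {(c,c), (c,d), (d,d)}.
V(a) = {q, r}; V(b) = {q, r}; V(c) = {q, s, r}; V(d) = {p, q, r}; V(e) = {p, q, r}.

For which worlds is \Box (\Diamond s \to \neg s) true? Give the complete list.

a, b, d, e

Recall that \Box ψ holds at a world iff ψ holds at every accessible world, and \Diamond ψ holds iff ψ holds at some accessible world.
Let φ = \Box (\Diamond s \to \neg s). Evaluate φ at each world:
  a (successors ∅): φ is true.
  b (successors ∅): φ is true.
  c (successors {c, d}): φ is false.
  d (successors {d}): φ is true.
  e (successors ∅): φ is true.
For instance, at c:
  At c: \Box (\Diamond s \to \neg s) requires \Diamond s \to \neg s at every successor {c, d}.
    \Diamond s \to \neg s fails at c, so \Box (\Diamond s \to \neg s) is false at c.
      At c: \Diamond s is true, \neg s is false, so \Diamond s \to \neg s is false.
Satisfying worlds: {a, b, d, e}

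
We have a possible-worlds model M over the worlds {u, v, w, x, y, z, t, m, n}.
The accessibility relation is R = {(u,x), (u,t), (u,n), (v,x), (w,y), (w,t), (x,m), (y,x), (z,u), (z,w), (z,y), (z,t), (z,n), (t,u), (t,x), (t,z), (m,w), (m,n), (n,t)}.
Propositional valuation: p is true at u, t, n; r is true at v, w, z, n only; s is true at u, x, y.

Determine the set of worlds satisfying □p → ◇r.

Let φ = □p → ◇r. Evaluate φ at each world:
  u (successors {x, t, n}): φ is true.
  v (successors {x}): φ is true.
  w (successors {y, t}): φ is true.
  x (successors {m}): φ is true.
  y (successors {x}): φ is true.
  z (successors {u, w, y, t, n}): φ is true.
  t (successors {u, x, z}): φ is true.
  m (successors {w, n}): φ is true.
  n (successors {t}): φ is false.
For instance, at u:
  At u: □p is false, ◇r is true, so □p → ◇r is true.
    At u: □p requires p at every successor {x, t, n}.
      p fails at x, so □p is false at u.
    At u: ◇r requires r at some successor in {x, t, n}.
      r holds at n, so ◇r is true at u.
Satisfying worlds: {u, v, w, x, y, z, t, m}

u, v, w, x, y, z, t, m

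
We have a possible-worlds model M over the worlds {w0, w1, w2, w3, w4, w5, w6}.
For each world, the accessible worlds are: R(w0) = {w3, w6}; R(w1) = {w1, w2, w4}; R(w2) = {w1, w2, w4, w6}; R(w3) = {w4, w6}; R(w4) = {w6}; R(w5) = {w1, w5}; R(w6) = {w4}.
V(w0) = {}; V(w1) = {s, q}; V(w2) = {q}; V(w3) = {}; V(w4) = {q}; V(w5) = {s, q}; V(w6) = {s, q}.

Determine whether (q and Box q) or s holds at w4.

Yes

At w4: q and Box q is true, s is false, so (q and Box q) or s is true.
  At w4: q is true, Box q is true, so q and Box q is true.
    At w4: Box q requires q at every successor {w6}.
      At w6: q is true.
    So Box q is true at w4.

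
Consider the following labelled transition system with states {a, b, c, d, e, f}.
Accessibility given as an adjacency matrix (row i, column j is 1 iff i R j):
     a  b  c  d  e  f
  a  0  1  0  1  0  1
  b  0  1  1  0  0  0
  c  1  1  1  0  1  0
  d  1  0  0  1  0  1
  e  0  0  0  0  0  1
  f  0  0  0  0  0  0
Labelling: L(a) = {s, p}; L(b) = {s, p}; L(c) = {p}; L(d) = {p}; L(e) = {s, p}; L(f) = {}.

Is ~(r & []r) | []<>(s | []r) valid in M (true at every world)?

Recall that []ψ holds at a world iff ψ holds at every accessible world, and <>ψ holds iff ψ holds at some accessible world.
Let φ = ~(r & []r) | []<>(s | []r). Evaluate φ at each world:
  a (successors {b, d, f}): φ is true.
  b (successors {b, c}): φ is true.
  c (successors {a, b, c, e}): φ is true.
  d (successors {a, d, f}): φ is true.
  e (successors {f}): φ is true.
  f (successors ∅): φ is true.
For instance, at d:
  At d: ~(r & []r) is true, []<>(s | []r) is false, so ~(r & []r) | []<>(s | []r) is true.
    At d: r & []r is false, so ~(r & []r) is true.
      At d: r is false, []r is false, so r & []r is false.
    At d: []<>(s | []r) requires <>(s | []r) at every successor {a, d, f}.
      <>(s | []r) fails at f, so []<>(s | []r) is false at d.

Yes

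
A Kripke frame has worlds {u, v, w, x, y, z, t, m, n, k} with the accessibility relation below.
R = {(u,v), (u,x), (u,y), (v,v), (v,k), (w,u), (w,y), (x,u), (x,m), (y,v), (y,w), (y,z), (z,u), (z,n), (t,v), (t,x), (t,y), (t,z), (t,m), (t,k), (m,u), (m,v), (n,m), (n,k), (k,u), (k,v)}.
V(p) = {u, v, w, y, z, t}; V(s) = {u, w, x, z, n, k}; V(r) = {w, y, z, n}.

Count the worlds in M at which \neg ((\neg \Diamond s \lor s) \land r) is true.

7

Let φ = \neg ((\neg \Diamond s \lor s) \land r). Evaluate φ at each world:
  u (successors {v, x, y}): φ is true.
  v (successors {v, k}): φ is true.
  w (successors {u, y}): φ is false.
  x (successors {u, m}): φ is true.
  y (successors {v, w, z}): φ is true.
  z (successors {u, n}): φ is false.
  t (successors {v, x, y, z, m, k}): φ is true.
  m (successors {u, v}): φ is true.
  n (successors {m, k}): φ is false.
  k (successors {u, v}): φ is true.
For instance, at w:
  At w: (\neg \Diamond s \lor s) \land r is true, so \neg ((\neg \Diamond s \lor s) \land r) is false.
    At w: \neg \Diamond s \lor s is true, r is true, so (\neg \Diamond s \lor s) \land r is true.
      At w: \neg \Diamond s is false, s is true, so \neg \Diamond s \lor s is true.
Satisfying worlds: {u, v, x, y, t, m, k}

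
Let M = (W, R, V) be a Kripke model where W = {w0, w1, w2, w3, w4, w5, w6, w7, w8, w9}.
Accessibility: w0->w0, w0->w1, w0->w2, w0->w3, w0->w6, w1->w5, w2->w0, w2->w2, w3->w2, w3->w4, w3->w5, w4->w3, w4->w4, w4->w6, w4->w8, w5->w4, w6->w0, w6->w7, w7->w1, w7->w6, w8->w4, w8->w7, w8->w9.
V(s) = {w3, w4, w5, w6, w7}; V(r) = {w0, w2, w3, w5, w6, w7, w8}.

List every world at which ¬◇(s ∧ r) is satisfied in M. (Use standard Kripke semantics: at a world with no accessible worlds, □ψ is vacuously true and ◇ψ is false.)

Let φ = ¬◇(s ∧ r). Evaluate φ at each world:
  w0 (successors {w0, w1, w2, w3, w6}): φ is false.
  w1 (successors {w5}): φ is false.
  w2 (successors {w0, w2}): φ is true.
  w3 (successors {w2, w4, w5}): φ is false.
  w4 (successors {w3, w4, w6, w8}): φ is false.
  w5 (successors {w4}): φ is true.
  w6 (successors {w0, w7}): φ is false.
  w7 (successors {w1, w6}): φ is false.
  w8 (successors {w4, w7, w9}): φ is false.
  w9 (successors ∅): φ is true.
For instance, at w2:
  At w2: ◇(s ∧ r) is false, so ¬◇(s ∧ r) is true.
    At w2: ◇(s ∧ r) requires s ∧ r at some successor in {w0, w2}.
      At w0: s ∧ r is false.
      At w2: s ∧ r is false.
    So ◇(s ∧ r) is false at w2.
Satisfying worlds: {w2, w5, w9}

w2, w5, w9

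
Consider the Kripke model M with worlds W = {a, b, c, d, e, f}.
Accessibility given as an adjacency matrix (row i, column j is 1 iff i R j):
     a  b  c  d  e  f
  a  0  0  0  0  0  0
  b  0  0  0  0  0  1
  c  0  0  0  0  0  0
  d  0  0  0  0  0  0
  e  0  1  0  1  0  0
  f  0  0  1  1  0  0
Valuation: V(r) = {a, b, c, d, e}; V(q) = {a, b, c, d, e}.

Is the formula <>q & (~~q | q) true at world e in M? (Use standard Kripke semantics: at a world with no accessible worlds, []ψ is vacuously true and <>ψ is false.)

At e: <>q is true, ~~q | q is true, so <>q & (~~q | q) is true.
  At e: <>q requires q at some successor in {b, d}.
    q holds at b, so <>q is true at e.

Yes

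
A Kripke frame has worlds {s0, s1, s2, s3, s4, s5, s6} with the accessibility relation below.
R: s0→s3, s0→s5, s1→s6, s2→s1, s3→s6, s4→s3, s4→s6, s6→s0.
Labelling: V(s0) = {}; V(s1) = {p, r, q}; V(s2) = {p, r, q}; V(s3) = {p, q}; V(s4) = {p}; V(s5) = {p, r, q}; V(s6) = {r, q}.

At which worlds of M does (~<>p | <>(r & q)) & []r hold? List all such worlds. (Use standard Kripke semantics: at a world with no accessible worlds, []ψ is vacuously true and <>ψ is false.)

s1, s2, s3, s5

Let φ = (~<>p | <>(r & q)) & []r. Evaluate φ at each world:
  s0 (successors {s3, s5}): φ is false.
  s1 (successors {s6}): φ is true.
  s2 (successors {s1}): φ is true.
  s3 (successors {s6}): φ is true.
  s4 (successors {s3, s6}): φ is false.
  s5 (successors ∅): φ is true.
  s6 (successors {s0}): φ is false.
For instance, at s0:
  At s0: ~<>p | <>(r & q) is true, []r is false, so (~<>p | <>(r & q)) & []r is false.
    At s0: ~<>p is false, <>(r & q) is true, so ~<>p | <>(r & q) is true.
      At s0: <>p is true, so ~<>p is false.
      At s0: <>(r & q) requires r & q at some successor in {s3, s5}.
        r & q holds at s5, so <>(r & q) is true at s0.
    At s0: []r requires r at every successor {s3, s5}.
      r fails at s3, so []r is false at s0.
Satisfying worlds: {s1, s2, s3, s5}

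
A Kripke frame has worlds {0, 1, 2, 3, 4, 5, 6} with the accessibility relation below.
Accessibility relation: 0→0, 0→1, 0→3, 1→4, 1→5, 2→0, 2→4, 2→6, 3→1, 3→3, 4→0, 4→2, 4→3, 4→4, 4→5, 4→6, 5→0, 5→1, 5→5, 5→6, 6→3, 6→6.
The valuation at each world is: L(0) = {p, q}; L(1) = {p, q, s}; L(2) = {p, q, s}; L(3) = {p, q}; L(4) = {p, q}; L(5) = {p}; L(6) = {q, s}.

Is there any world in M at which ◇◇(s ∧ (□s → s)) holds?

Let φ = ◇◇(s ∧ (□s → s)). Evaluate φ at each world:
  0 (successors {0, 1, 3}): φ is true.
  1 (successors {4, 5}): φ is true.
  2 (successors {0, 4, 6}): φ is true.
  3 (successors {1, 3}): φ is true.
  4 (successors {0, 2, 3, 4, 5, 6}): φ is true.
  5 (successors {0, 1, 5, 6}): φ is true.
  6 (successors {3, 6}): φ is true.
Detail at 0 (witness):
  At 0: ◇◇(s ∧ (□s → s)) requires ◇(s ∧ (□s → s)) at some successor in {0, 1, 3}.
    ◇(s ∧ (□s → s)) holds at 0, so ◇◇(s ∧ (□s → s)) is true at 0.
      At 0: ◇(s ∧ (□s → s)) requires s ∧ (□s → s) at some successor in {0, 1, 3}.
        s ∧ (□s → s) holds at 1, so ◇(s ∧ (□s → s)) is true at 0.

Yes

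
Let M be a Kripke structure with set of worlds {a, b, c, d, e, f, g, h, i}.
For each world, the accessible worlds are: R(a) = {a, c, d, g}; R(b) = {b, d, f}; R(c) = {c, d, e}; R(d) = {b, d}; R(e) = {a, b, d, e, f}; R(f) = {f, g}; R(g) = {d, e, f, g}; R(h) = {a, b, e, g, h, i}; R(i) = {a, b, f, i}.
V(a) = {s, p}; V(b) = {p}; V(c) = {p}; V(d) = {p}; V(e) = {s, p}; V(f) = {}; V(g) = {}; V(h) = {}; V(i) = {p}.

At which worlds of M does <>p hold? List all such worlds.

Let φ = <>p. Evaluate φ at each world:
  a (successors {a, c, d, g}): φ is true.
  b (successors {b, d, f}): φ is true.
  c (successors {c, d, e}): φ is true.
  d (successors {b, d}): φ is true.
  e (successors {a, b, d, e, f}): φ is true.
  f (successors {f, g}): φ is false.
  g (successors {d, e, f, g}): φ is true.
  h (successors {a, b, e, g, h, i}): φ is true.
  i (successors {a, b, f, i}): φ is true.
For instance, at h:
  At h: <>p requires p at some successor in {a, b, e, g, h, i}.
    p holds at a, so <>p is true at h.
Satisfying worlds: {a, b, c, d, e, g, h, i}

a, b, c, d, e, g, h, i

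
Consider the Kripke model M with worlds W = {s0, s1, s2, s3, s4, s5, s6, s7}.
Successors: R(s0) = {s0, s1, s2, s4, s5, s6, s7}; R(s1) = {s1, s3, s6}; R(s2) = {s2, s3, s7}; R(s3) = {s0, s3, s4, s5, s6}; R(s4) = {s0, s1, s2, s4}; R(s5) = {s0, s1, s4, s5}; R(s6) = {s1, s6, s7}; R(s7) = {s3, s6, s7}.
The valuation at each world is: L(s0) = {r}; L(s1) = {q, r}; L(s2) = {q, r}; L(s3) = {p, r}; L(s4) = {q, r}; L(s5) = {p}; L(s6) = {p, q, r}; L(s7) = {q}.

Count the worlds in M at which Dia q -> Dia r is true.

8

Let φ = Dia q -> Dia r. Evaluate φ at each world:
  s0 (successors {s0, s1, s2, s4, s5, s6, s7}): φ is true.
  s1 (successors {s1, s3, s6}): φ is true.
  s2 (successors {s2, s3, s7}): φ is true.
  s3 (successors {s0, s3, s4, s5, s6}): φ is true.
  s4 (successors {s0, s1, s2, s4}): φ is true.
  s5 (successors {s0, s1, s4, s5}): φ is true.
  s6 (successors {s1, s6, s7}): φ is true.
  s7 (successors {s3, s6, s7}): φ is true.
For instance, at s0:
  At s0: Dia q is true, Dia r is true, so Dia q -> Dia r is true.
    At s0: Dia q requires q at some successor in {s0, s1, s2, s4, s5, s6, s7}.
      q holds at s1, so Dia q is true at s0.
    At s0: Dia r requires r at some successor in {s0, s1, s2, s4, s5, s6, s7}.
      r holds at s0, so Dia r is true at s0.
Satisfying worlds: {s0, s1, s2, s3, s4, s5, s6, s7}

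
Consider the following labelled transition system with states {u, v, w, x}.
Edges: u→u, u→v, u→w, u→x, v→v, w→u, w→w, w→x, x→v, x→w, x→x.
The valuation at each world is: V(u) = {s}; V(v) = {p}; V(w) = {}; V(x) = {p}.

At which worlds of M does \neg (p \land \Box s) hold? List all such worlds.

Recall that \Box ψ holds at a world iff ψ holds at every accessible world, and \Diamond ψ holds iff ψ holds at some accessible world.
Let φ = \neg (p \land \Box s). Evaluate φ at each world:
  u (successors {u, v, w, x}): φ is true.
  v (successors {v}): φ is true.
  w (successors {u, w, x}): φ is true.
  x (successors {v, w, x}): φ is true.
For instance, at x:
  At x: p \land \Box s is false, so \neg (p \land \Box s) is true.
    At x: p is true, \Box s is false, so p \land \Box s is false.
      At x: \Box s requires s at every successor {v, w, x}.
        s fails at v, so \Box s is false at x.
Satisfying worlds: {u, v, w, x}

u, v, w, x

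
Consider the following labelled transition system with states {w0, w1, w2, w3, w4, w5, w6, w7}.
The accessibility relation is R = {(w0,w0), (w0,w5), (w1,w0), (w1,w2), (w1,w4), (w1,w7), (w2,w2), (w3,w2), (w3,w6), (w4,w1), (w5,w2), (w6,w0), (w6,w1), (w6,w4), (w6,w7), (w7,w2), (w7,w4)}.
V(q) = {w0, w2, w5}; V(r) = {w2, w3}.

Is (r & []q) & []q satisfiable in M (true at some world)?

Yes

Let φ = (r & []q) & []q. Evaluate φ at each world:
  w0 (successors {w0, w5}): φ is false.
  w1 (successors {w0, w2, w4, w7}): φ is false.
  w2 (successors {w2}): φ is true.
  w3 (successors {w2, w6}): φ is false.
  w4 (successors {w1}): φ is false.
  w5 (successors {w2}): φ is false.
  w6 (successors {w0, w1, w4, w7}): φ is false.
  w7 (successors {w2, w4}): φ is false.
Detail at w2 (witness):
  At w2: r & []q is true, []q is true, so (r & []q) & []q is true.
    At w2: r is true, []q is true, so r & []q is true.
      At w2: []q requires q at every successor {w2}.
        At w2: q is true.
      So []q is true at w2.
    At w2: []q requires q at every successor {w2}.
      At w2: q is true.
    So []q is true at w2.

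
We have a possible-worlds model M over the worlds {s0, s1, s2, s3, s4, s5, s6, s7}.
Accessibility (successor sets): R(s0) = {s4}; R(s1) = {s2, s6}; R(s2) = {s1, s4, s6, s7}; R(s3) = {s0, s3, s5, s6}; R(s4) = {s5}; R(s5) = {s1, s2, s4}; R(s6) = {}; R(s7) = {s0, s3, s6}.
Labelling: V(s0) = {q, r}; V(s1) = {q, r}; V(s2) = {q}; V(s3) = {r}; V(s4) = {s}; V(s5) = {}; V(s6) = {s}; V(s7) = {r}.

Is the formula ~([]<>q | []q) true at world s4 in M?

No

Recall that []ψ holds at a world iff ψ holds at every accessible world, and <>ψ holds iff ψ holds at some accessible world.
At s4: []<>q | []q is true, so ~([]<>q | []q) is false.
  At s4: []<>q is true, []q is false, so []<>q | []q is true.
    At s4: []<>q requires <>q at every successor {s5}.
      At s5: <>q is true.
    So []<>q is true at s4.
    At s4: []q requires q at every successor {s5}.
      q fails at s5, so []q is false at s4.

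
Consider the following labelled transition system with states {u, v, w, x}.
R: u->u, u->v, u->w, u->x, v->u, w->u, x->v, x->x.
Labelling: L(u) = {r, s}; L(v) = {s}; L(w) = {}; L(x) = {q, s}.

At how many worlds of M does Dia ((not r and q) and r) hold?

Let φ = Dia ((not r and q) and r). Evaluate φ at each world:
  u (successors {u, v, w, x}): φ is false.
  v (successors {u}): φ is false.
  w (successors {u}): φ is false.
  x (successors {v, x}): φ is false.
For instance, at w:
  At w: Dia ((not r and q) and r) requires (not r and q) and r at some successor in {u}.
    At u: (not r and q) and r is false.
  So Dia ((not r and q) and r) is false at w.
Satisfying worlds: none.

0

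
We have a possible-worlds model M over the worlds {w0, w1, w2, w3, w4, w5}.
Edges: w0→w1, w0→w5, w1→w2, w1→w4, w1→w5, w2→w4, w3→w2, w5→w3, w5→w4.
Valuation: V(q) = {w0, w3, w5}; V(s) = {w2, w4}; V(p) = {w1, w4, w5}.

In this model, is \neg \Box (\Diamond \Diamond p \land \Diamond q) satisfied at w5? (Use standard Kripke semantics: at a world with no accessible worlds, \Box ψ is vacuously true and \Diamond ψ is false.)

At w5: \Box (\Diamond \Diamond p \land \Diamond q) is false, so \neg \Box (\Diamond \Diamond p \land \Diamond q) is true.
  At w5: \Box (\Diamond \Diamond p \land \Diamond q) requires \Diamond \Diamond p \land \Diamond q at every successor {w3, w4}.
    \Diamond \Diamond p \land \Diamond q fails at w3, so \Box (\Diamond \Diamond p \land \Diamond q) is false at w5.
      At w3: \Diamond \Diamond p is true, \Diamond q is false, so \Diamond \Diamond p \land \Diamond q is false.

Yes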